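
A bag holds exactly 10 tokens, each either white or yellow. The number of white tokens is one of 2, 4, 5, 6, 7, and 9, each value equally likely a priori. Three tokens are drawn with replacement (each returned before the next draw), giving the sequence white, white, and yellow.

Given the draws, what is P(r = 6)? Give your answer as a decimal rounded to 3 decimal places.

0.230

Compute the likelihood of the observed sequence for each case: P(data | r = 2) = (2/10)(2/10)(8/10) = 0.032; P(data | r = 4) = (4/10)(4/10)(6/10) = 0.096; P(data | r = 5) = (5/10)(5/10)(5/10) = 0.125; P(data | r = 6) = (6/10)(6/10)(4/10) = 0.144; P(data | r = 7) = (7/10)(7/10)(3/10) = 0.147; P(data | r = 9) = (9/10)(9/10)(1/10) = 0.081.
The prior-weighted likelihoods are 1/6 · 0.032 = 0.0053333, 1/6 · 0.096 = 0.016, 1/6 · 0.125 = 0.020833, 1/6 · 0.144 = 0.024, 1/6 · 0.147 = 0.0245, 1/6 · 0.081 = 0.0135; summing to 0.10417.
By Bayes' rule, P(r = 6 | data) = (0.024) / (0.10417) = 0.2304.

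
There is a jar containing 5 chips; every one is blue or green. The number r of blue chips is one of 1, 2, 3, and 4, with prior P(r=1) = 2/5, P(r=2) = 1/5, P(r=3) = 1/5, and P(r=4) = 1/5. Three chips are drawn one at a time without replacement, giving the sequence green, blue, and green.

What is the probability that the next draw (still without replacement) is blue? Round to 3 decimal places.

0.286

Under each hypothesis, the probability of the observed sequence is: P(data | r = 1) = (4/5)(1/4)(3/3) = 1/5; P(data | r = 2) = (3/5)(2/4)(2/3) = 1/5; P(data | r = 3) = (2/5)(3/4)(1/3) = 1/10; P(data | r = 4) = (1/5)(4/4)(0/3) = 0.
Weighting by the prior gives 2/5 · 1/5 = 2/25, 1/5 · 1/5 = 1/25, 1/5 · 1/10 = 1/50, 1/5 · 0 = 0; summing to 7/50.
Normalising, the posterior is P(r = 1 | data) = 4/7, P(r = 2 | data) = 2/7, P(r = 3 | data) = 1/7, P(r = 4 | data) = 0.
The predictive probability is P(blue next | data) = (0)(4/7) + (1/2)(2/7) + (1)(1/7) = 2/7.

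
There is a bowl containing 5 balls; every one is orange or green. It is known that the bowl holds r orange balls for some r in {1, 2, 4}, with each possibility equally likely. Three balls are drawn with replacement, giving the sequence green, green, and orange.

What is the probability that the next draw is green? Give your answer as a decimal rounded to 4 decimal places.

0.6421

Compute the likelihood of the observed sequence for each case: P(data | r = 1) = (4/5)(4/5)(1/5) = 16/125; P(data | r = 2) = (3/5)(3/5)(2/5) = 18/125; P(data | r = 4) = (1/5)(1/5)(4/5) = 4/125.
Multiplying each by its prior: 1/3 · 16/125 = 16/375, 1/3 · 18/125 = 6/125, 1/3 · 4/125 = 4/375; summing to 38/375.
Dividing through by the total gives posterior P(r = 1 | data) = 8/19, P(r = 2 | data) = 9/19, P(r = 4 | data) = 2/19.
So P(green next | data) = Σ P(green next | H) P(H | data) = (4/5)(8/19) + (3/5)(9/19) + (1/5)(2/19) = 61/95.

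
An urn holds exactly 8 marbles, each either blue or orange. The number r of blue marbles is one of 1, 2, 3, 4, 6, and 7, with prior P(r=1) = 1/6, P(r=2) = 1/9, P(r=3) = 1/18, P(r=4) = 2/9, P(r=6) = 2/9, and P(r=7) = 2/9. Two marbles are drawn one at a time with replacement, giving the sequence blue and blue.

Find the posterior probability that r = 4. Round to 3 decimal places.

The likelihood of the observed sequence under each hypothesis: P(data | r = 1) = (1/8)(1/8) = 1/64; P(data | r = 2) = (2/8)(2/8) = 1/16; P(data | r = 3) = (3/8)(3/8) = 9/64; P(data | r = 4) = (4/8)(4/8) = 1/4; P(data | r = 6) = (6/8)(6/8) = 9/16; P(data | r = 7) = (7/8)(7/8) = 49/64.
The prior-weighted likelihoods are 1/6 · 1/64 = 1/384, 1/9 · 1/16 = 1/144, 1/18 · 9/64 = 1/128, 2/9 · 1/4 = 1/18, 2/9 · 9/16 = 1/8, 2/9 · 49/64 = 49/288; these sum to 53/144.
Therefore the posterior P(r = 4 | data) = (1/18) / (53/144) = 8/53.

0.151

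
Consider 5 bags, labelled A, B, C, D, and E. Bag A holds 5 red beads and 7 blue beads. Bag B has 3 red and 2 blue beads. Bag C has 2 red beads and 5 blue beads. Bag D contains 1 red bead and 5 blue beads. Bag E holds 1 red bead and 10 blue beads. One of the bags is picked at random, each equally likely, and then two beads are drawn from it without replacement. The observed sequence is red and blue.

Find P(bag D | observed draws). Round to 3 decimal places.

The likelihood of the observed sequence under each hypothesis: P(data | bag A) = (5/12)(7/11) = 0.26515; P(data | bag B) = (3/5)(2/4) = 0.3; P(data | bag C) = (2/7)(5/6) = 0.2381; P(data | bag D) = (1/6)(5/5) = 0.16667; P(data | bag E) = (1/11)(10/10) = 0.090909.
Weighting by the prior gives 1/5 · 0.26515 = 0.05303, 1/5 · 0.3 = 0.06, 1/5 · 0.2381 = 0.047619, 1/5 · 0.16667 = 0.033333, 1/5 · 0.090909 = 0.018182; summing to 0.21216.
By Bayes' rule, P(bag D | data) = (0.033333) / (0.21216) = 0.15711.

0.157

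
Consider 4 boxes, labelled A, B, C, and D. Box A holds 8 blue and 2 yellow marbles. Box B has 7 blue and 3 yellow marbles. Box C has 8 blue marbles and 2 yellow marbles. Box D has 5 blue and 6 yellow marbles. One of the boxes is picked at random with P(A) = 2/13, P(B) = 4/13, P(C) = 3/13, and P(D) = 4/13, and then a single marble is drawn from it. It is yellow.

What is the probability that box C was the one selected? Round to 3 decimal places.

0.137

The likelihood of this draw under each hypothesis: P(data | box A) = (2/10) = 1/5; P(data | box B) = (3/10) = 3/10; P(data | box C) = (2/10) = 1/5; P(data | box D) = (6/11) = 6/11.
Weighting by the prior gives 2/13 · 1/5 = 2/65, 4/13 · 3/10 = 6/65, 3/13 · 1/5 = 3/65, 4/13 · 6/11 = 24/143; with total 241/715.
Therefore the posterior P(box C | data) = (3/65) / (241/715) = 33/241.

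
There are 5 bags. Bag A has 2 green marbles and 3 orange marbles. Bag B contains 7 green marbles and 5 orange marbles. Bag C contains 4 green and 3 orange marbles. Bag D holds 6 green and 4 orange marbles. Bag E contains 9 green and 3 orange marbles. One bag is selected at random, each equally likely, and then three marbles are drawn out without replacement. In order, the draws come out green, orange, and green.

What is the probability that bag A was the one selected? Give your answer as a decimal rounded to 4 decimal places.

0.1314

For each hypothesis, P(data | H) works out to: P(data | bag A) = (2/5)(3/4)(1/3) = 0.1; P(data | bag B) = (7/12)(5/11)(6/10) = 0.15909; P(data | bag C) = (4/7)(3/6)(3/5) = 0.17143; P(data | bag D) = (6/10)(4/9)(5/8) = 0.16667; P(data | bag E) = (9/12)(3/11)(8/10) = 0.16364.
Weighting by the prior gives 1/5 · 0.1 = 0.02, 1/5 · 0.15909 = 0.031818, 1/5 · 0.17143 = 0.034286, 1/5 · 0.16667 = 0.033333, 1/5 · 0.16364 = 0.032727; with total 0.15216.
So P(bag A | data) = (0.02) / (0.15216) = 0.13144.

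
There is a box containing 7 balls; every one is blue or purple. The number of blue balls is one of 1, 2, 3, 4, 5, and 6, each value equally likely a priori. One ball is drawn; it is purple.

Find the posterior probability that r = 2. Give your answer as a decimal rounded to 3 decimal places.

Compute the likelihood of this draw for each case: P(data | r = 1) = (6/7) = 6/7; P(data | r = 2) = (5/7) = 5/7; P(data | r = 3) = (4/7) = 4/7; P(data | r = 4) = (3/7) = 3/7; P(data | r = 5) = (2/7) = 2/7; P(data | r = 6) = (1/7) = 1/7.
Multiplying each by its prior: 1/6 · 6/7 = 1/7, 1/6 · 5/7 = 5/42, 1/6 · 4/7 = 2/21, 1/6 · 3/7 = 1/14, 1/6 · 2/7 = 1/21, 1/6 · 1/7 = 1/42; summing to 1/2.
Hence P(r = 2 | data) = (5/42) / (1/2) = 5/21.

0.238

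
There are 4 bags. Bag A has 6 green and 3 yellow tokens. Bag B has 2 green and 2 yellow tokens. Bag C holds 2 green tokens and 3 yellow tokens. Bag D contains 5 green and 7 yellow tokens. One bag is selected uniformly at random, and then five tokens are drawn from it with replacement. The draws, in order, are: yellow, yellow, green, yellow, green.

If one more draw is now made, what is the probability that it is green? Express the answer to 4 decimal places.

0.4693

The likelihood of the observed sequence under each hypothesis: P(data | bag A) = (3/9)(3/9)(6/9)(3/9)(6/9) = 0.016461; P(data | bag B) = (2/4)(2/4)(2/4)(2/4)(2/4) = 0.03125; P(data | bag C) = (3/5)(3/5)(2/5)(3/5)(2/5) = 0.03456; P(data | bag D) = (7/12)(7/12)(5/12)(7/12)(5/12) = 0.034461.
Weighting by the prior gives 1/4 · 0.016461 = 0.0041152, 1/4 · 0.03125 = 0.0078125, 1/4 · 0.03456 = 0.00864, 1/4 · 0.034461 = 0.0086153; summing to 0.029183.
Normalising, the posterior is P(bag A | data) = 0.14101, P(bag B | data) = 0.26771, P(bag C | data) = 0.29606, P(bag D | data) = 0.29521.
The predictive probability is P(green next | data) = (2/3)(0.14101) + (1/2)(0.26771) + (2/5)(0.29606) + (5/12)(0.29521) = 0.46929.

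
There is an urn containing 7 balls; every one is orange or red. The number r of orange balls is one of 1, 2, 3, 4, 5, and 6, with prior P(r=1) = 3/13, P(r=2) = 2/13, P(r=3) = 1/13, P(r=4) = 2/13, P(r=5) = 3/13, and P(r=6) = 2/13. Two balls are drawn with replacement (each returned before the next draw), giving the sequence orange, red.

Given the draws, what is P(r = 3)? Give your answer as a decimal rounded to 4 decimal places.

0.1034

For each hypothesis, P(data | H) works out to: P(data | r = 1) = (1/7)(6/7) = 6/49; P(data | r = 2) = (2/7)(5/7) = 10/49; P(data | r = 3) = (3/7)(4/7) = 12/49; P(data | r = 4) = (4/7)(3/7) = 12/49; P(data | r = 5) = (5/7)(2/7) = 10/49; P(data | r = 6) = (6/7)(1/7) = 6/49.
Weighting by the prior gives 3/13 · 6/49 = 18/637, 2/13 · 10/49 = 20/637, 1/13 · 12/49 = 12/637, 2/13 · 12/49 = 24/637, 3/13 · 10/49 = 30/637, 2/13 · 6/49 = 12/637; these sum to 116/637.
So P(r = 3 | data) = (12/637) / (116/637) = 3/29.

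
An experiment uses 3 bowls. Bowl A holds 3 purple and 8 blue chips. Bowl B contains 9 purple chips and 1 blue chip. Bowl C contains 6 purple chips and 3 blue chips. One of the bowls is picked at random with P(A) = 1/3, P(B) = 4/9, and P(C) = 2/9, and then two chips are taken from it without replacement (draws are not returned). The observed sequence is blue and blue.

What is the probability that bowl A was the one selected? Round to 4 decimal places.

The likelihood of the observed sequence under each hypothesis: P(data | bowl A) = (8/11)(7/10) = 0.50909; P(data | bowl B) = (1/10)(0/9) = 0; P(data | bowl C) = (3/9)(2/8) = 0.083333.
Multiplying each by its prior: 1/3 · 0.50909 = 0.1697, 4/9 · 0 = 0, 2/9 · 0.083333 = 0.018519; summing to 0.18822.
Therefore the posterior P(bowl A | data) = (0.1697) / (0.18822) = 0.90161.

0.9016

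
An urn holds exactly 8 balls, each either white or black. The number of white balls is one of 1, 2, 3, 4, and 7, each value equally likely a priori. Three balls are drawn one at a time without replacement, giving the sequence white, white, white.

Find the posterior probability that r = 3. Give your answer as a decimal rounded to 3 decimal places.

0.025

Compute the likelihood of the observed sequence for each case: P(data | r = 1) = (1/8)(0/7) = 0; P(data | r = 2) = (2/8)(1/7)(0/6) = 0; P(data | r = 3) = (3/8)(2/7)(1/6) = 1/56; P(data | r = 4) = (4/8)(3/7)(2/6) = 1/14; P(data | r = 7) = (7/8)(6/7)(5/6) = 5/8.
Weighting by the prior gives 1/5 · 0 = 0, 1/5 · 0 = 0, 1/5 · 1/56 = 1/280, 1/5 · 1/14 = 1/70, 1/5 · 5/8 = 1/8; summing to 1/7.
So P(r = 3 | data) = (1/280) / (1/7) = 1/40.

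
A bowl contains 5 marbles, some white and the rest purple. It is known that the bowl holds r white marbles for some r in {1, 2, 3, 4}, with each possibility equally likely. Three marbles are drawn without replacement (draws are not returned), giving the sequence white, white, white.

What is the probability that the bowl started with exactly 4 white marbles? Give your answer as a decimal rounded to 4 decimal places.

0.8000

Under each hypothesis, the probability of the observed sequence is: P(data | r = 1) = (1/5)(0/4) = 0; P(data | r = 2) = (2/5)(1/4)(0/3) = 0; P(data | r = 3) = (3/5)(2/4)(1/3) = 1/10; P(data | r = 4) = (4/5)(3/4)(2/3) = 2/5.
Multiplying each by its prior: 1/4 · 0 = 0, 1/4 · 0 = 0, 1/4 · 1/10 = 1/40, 1/4 · 2/5 = 1/10; these sum to 1/8.
By Bayes' rule, P(r = 4 | data) = (1/10) / (1/8) = 4/5.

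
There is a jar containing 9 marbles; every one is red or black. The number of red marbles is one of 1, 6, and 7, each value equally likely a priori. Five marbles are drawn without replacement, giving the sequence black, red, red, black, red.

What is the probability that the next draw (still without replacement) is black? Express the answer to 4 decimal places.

0.1579

Compute the likelihood of the observed sequence for each case: P(data | r = 1) = (8/9)(1/8)(0/7) = 0; P(data | r = 6) = (3/9)(6/8)(5/7)(2/6)(4/5) = 1/21; P(data | r = 7) = (2/9)(7/8)(6/7)(1/6)(5/5) = 1/36.
Multiplying each by its prior: 1/3 · 0 = 0, 1/3 · 1/21 = 1/63, 1/3 · 1/36 = 1/108; these sum to 19/756.
The posterior is then P(r = 1 | data) = 0, P(r = 6 | data) = 12/19, P(r = 7 | data) = 7/19.
So P(black next | data) = Σ P(black next | H) P(H | data) = (1/4)(12/19) + (0)(7/19) = 3/19.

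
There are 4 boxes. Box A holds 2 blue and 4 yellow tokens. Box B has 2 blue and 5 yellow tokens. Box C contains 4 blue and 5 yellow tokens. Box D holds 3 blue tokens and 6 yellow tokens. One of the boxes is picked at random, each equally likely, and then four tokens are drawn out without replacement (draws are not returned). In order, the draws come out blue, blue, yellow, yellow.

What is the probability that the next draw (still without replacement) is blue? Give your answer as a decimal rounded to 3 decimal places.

0.172

The likelihood of the observed sequence under each hypothesis: P(data | box A) = (2/6)(1/5)(4/4)(3/3) = 0.066667; P(data | box B) = (2/7)(1/6)(5/5)(4/4) = 0.047619; P(data | box C) = (4/9)(3/8)(5/7)(4/6) = 0.079365; P(data | box D) = (3/9)(2/8)(6/7)(5/6) = 0.059524.
The prior-weighted likelihoods are 1/4 · 0.066667 = 0.016667, 1/4 · 0.047619 = 0.011905, 1/4 · 0.079365 = 0.019841, 1/4 · 0.059524 = 0.014881; summing to 0.063294.
Dividing through by the total gives posterior P(box A | data) = 0.26332, P(box B | data) = 0.18809, P(box C | data) = 0.31348, P(box D | data) = 0.23511.
The predictive probability is P(blue next | data) = (0)(0.26332) + (0)(0.18809) + (2/5)(0.31348) + (1/5)(0.23511) = 0.17241.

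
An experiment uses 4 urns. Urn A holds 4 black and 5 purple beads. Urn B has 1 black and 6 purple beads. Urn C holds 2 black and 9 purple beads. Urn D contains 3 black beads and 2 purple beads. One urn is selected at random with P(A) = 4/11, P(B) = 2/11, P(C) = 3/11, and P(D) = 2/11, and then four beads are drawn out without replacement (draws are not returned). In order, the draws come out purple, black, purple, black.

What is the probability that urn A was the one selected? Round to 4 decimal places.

0.5550

The likelihood of the observed sequence under each hypothesis: P(data | urn A) = (5/9)(4/8)(4/7)(3/6) = 0.079365; P(data | urn B) = (6/7)(1/6)(5/5)(0/4) = 0; P(data | urn C) = (9/11)(2/10)(8/9)(1/8) = 0.018182; P(data | urn D) = (2/5)(3/4)(1/3)(2/2) = 0.1.
The prior-weighted likelihoods are 4/11 · 0.079365 = 0.02886, 2/11 · 0 = 0, 3/11 · 0.018182 = 0.0049587, 2/11 · 0.1 = 0.018182; summing to 0.052001.
Therefore the posterior P(urn A | data) = (0.02886) / (0.052001) = 0.55499.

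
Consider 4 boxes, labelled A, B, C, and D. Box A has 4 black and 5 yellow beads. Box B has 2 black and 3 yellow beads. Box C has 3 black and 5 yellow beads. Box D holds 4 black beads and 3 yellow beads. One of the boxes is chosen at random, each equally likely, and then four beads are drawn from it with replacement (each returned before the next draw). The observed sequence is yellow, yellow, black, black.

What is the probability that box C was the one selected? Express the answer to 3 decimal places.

0.235

Compute the likelihood of the observed sequence for each case: P(data | box A) = (5/9)(5/9)(4/9)(4/9) = 0.060966; P(data | box B) = (3/5)(3/5)(2/5)(2/5) = 0.0576; P(data | box C) = (5/8)(5/8)(3/8)(3/8) = 0.054932; P(data | box D) = (3/7)(3/7)(4/7)(4/7) = 0.059975.
Weighting by the prior gives 1/4 · 0.060966 = 0.015242, 1/4 · 0.0576 = 0.0144, 1/4 · 0.054932 = 0.013733, 1/4 · 0.059975 = 0.014994; these sum to 0.058368.
So P(box C | data) = (0.013733) / (0.058368) = 0.23528.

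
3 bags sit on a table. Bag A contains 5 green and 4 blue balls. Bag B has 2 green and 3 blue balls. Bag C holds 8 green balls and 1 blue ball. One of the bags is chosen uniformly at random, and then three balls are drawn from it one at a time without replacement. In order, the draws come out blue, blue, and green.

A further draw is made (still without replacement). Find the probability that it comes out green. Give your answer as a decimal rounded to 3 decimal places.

Compute the likelihood of the observed sequence for each case: P(data | bag A) = (4/9)(3/8)(5/7) = 5/42; P(data | bag B) = (3/5)(2/4)(2/3) = 1/5; P(data | bag C) = (1/9)(0/8) = 0.
The prior-weighted likelihoods are 1/3 · 5/42 = 5/126, 1/3 · 1/5 = 1/15, 1/3 · 0 = 0; summing to 67/630.
The posterior is then P(bag A | data) = 25/67, P(bag B | data) = 42/67, P(bag C | data) = 0.
Averaging over the posterior, P(green next | data) = (2/3)(25/67) + (1/2)(42/67) = 113/201.

0.562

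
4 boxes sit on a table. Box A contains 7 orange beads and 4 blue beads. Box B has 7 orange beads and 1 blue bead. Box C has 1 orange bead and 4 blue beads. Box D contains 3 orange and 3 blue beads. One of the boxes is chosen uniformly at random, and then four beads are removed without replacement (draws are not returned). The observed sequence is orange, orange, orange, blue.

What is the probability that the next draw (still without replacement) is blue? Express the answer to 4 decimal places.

0.3396

The likelihood of the observed sequence under each hypothesis: P(data | box A) = (7/11)(6/10)(5/9)(4/8) = 0.10606; P(data | box B) = (7/8)(6/7)(5/6)(1/5) = 0.125; P(data | box C) = (1/5)(0/4) = 0; P(data | box D) = (3/6)(2/5)(1/4)(3/3) = 0.05.
The prior-weighted likelihoods are 1/4 · 0.10606 = 0.026515, 1/4 · 0.125 = 0.03125, 1/4 · 0 = 0, 1/4 · 0.05 = 0.0125; summing to 0.070265.
Dividing through by the total gives posterior P(box A | data) = 0.37736, P(box B | data) = 0.44474, P(box C | data) = 0, P(box D | data) = 0.1779.
Averaging over the posterior, P(blue next | data) = (3/7)(0.37736) + (0)(0.44474) + (1)(0.1779) = 0.33962.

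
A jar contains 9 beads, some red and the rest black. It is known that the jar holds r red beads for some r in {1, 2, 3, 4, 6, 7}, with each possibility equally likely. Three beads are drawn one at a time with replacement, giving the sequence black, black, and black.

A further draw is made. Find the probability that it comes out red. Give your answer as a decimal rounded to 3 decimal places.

Compute the likelihood of the observed sequence for each case: P(data | r = 1) = (8/9)(8/9)(8/9) = 0.70233; P(data | r = 2) = (7/9)(7/9)(7/9) = 0.47051; P(data | r = 3) = (6/9)(6/9)(6/9) = 0.2963; P(data | r = 4) = (5/9)(5/9)(5/9) = 0.17147; P(data | r = 6) = (3/9)(3/9)(3/9) = 0.037037; P(data | r = 7) = (2/9)(2/9)(2/9) = 0.010974.
Weighting by the prior gives 1/6 · 0.70233 = 0.11706, 1/6 · 0.47051 = 0.078418, 1/6 · 0.2963 = 0.049383, 1/6 · 0.17147 = 0.028578, 1/6 · 0.037037 = 0.0061728, 1/6 · 0.010974 = 0.001829; with total 0.28144.
Dividing through by the total gives posterior P(r = 1 | data) = 0.41592, P(r = 2 | data) = 0.27864, P(r = 3 | data) = 0.17547, P(r = 4 | data) = 0.10154, P(r = 6 | data) = 0.021933, P(r = 7 | data) = 0.0064988.
Averaging over the posterior, P(red next | data) = (1/9)(0.41592) + (2/9)(0.27864) + (1/3)(0.17547) + (4/9)(0.10154) + (2/3)(0.021933) + (7/9)(0.0064988) = 0.23143.

0.231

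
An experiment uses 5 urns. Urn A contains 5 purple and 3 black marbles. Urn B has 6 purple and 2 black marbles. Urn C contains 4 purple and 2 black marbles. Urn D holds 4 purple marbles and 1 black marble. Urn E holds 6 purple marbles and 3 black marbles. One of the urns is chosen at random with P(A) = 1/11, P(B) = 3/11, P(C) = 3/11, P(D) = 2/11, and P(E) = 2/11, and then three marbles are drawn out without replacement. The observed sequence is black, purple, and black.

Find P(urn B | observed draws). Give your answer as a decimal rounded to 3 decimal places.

Under each hypothesis, the probability of the observed sequence is: P(data | urn A) = (3/8)(5/7)(2/6) = 0.089286; P(data | urn B) = (2/8)(6/7)(1/6) = 0.035714; P(data | urn C) = (2/6)(4/5)(1/4) = 0.066667; P(data | urn D) = (1/5)(4/4)(0/3) = 0; P(data | urn E) = (3/9)(6/8)(2/7) = 0.071429.
Weighting by the prior gives 1/11 · 0.089286 = 0.0081169, 3/11 · 0.035714 = 0.0097403, 3/11 · 0.066667 = 0.018182, 2/11 · 0 = 0, 2/11 · 0.071429 = 0.012987; summing to 0.049026.
So P(urn B | data) = (0.0097403) / (0.049026) = 0.19868.

0.199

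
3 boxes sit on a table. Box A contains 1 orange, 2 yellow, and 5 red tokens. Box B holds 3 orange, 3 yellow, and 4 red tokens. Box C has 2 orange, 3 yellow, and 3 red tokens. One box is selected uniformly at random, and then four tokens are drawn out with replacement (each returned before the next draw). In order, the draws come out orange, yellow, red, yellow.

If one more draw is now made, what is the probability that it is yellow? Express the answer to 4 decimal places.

0.3258

Compute the likelihood of the observed sequence for each case: P(data | box A) = (1/8)(2/8)(5/8)(2/8) = 0.0048828; P(data | box B) = (3/10)(3/10)(4/10)(3/10) = 0.0108; P(data | box C) = (2/8)(3/8)(3/8)(3/8) = 0.013184.
The prior-weighted likelihoods are 1/3 · 0.0048828 = 0.0016276, 1/3 · 0.0108 = 0.0036, 1/3 · 0.013184 = 0.0043945; with total 0.0096221.
Normalising, the posterior is P(box A | data) = 0.16915, P(box B | data) = 0.37414, P(box C | data) = 0.45671.
So P(yellow next | data) = Σ P(yellow next | H) P(H | data) = (1/4)(0.16915) + (3/10)(0.37414) + (3/8)(0.45671) = 0.3258.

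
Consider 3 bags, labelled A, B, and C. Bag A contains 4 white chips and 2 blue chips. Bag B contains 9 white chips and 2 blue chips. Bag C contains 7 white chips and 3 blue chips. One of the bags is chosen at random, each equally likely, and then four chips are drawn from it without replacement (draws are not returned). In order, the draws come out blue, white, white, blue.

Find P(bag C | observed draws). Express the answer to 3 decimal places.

0.371

Under each hypothesis, the probability of the observed sequence is: P(data | bag A) = (2/6)(4/5)(3/4)(1/3) = 0.066667; P(data | bag B) = (2/11)(9/10)(8/9)(1/8) = 0.018182; P(data | bag C) = (3/10)(7/9)(6/8)(2/7) = 0.05.
Multiplying each by its prior: 1/3 · 0.066667 = 0.022222, 1/3 · 0.018182 = 0.0060606, 1/3 · 0.05 = 0.016667; summing to 0.044949.
Therefore the posterior P(bag C | data) = (0.016667) / (0.044949) = 0.37079.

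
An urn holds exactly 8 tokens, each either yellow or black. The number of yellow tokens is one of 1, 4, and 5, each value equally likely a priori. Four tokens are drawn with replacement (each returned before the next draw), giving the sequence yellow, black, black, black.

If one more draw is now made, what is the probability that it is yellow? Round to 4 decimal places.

For each hypothesis, P(data | H) works out to: P(data | r = 1) = (1/8)(7/8)(7/8)(7/8) = 0.08374; P(data | r = 4) = (4/8)(4/8)(4/8)(4/8) = 0.0625; P(data | r = 5) = (5/8)(3/8)(3/8)(3/8) = 0.032959.
Multiplying each by its prior: 1/3 · 0.08374 = 0.027913, 1/3 · 0.0625 = 0.020833, 1/3 · 0.032959 = 0.010986; with total 0.059733.
Normalising, the posterior is P(r = 1 | data) = 0.4673, P(r = 4 | data) = 0.34877, P(r = 5 | data) = 0.18392.
The predictive probability is P(yellow next | data) = (1/8)(0.4673) + (1/2)(0.34877) + (5/8)(0.18392) = 0.34775.

0.3478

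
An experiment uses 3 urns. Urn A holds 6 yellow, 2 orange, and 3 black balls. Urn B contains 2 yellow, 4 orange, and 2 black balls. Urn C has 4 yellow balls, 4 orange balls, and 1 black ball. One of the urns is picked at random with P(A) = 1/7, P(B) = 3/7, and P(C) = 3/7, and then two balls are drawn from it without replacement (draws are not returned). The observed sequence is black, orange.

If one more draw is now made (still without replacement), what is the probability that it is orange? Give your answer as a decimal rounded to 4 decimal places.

Under each hypothesis, the probability of the observed sequence is: P(data | urn A) = (3/11)(2/10) = 0.054545; P(data | urn B) = (2/8)(4/7) = 0.14286; P(data | urn C) = (1/9)(4/8) = 0.055556.
Multiplying each by its prior: 1/7 · 0.054545 = 0.0077922, 3/7 · 0.14286 = 0.061224, 3/7 · 0.055556 = 0.02381; summing to 0.092826.
The posterior is then P(urn A | data) = 0.083944, P(urn B | data) = 0.65956, P(urn C | data) = 0.2565.
So P(orange next | data) = Σ P(orange next | H) P(H | data) = (1/9)(0.083944) + (1/2)(0.65956) + (3/7)(0.2565) = 0.44903.

0.4490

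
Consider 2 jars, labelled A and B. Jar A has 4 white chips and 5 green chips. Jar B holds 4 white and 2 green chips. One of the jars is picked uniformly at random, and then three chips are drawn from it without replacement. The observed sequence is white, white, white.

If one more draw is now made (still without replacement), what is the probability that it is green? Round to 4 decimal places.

0.6987

For each hypothesis, P(data | H) works out to: P(data | jar A) = (4/9)(3/8)(2/7) = 1/21; P(data | jar B) = (4/6)(3/5)(2/4) = 1/5.
Weighting by the prior gives 1/2 · 1/21 = 1/42, 1/2 · 1/5 = 1/10; with total 13/105.
Dividing through by the total gives posterior P(jar A | data) = 5/26, P(jar B | data) = 21/26.
So P(green next | data) = Σ P(green next | H) P(H | data) = (5/6)(5/26) + (2/3)(21/26) = 109/156.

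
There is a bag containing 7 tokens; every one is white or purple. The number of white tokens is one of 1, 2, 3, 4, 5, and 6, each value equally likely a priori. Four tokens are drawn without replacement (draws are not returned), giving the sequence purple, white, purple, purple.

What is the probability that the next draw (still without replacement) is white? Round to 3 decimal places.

Under each hypothesis, the probability of the observed sequence is: P(data | r = 1) = (6/7)(1/6)(5/5)(4/4) = 1/7; P(data | r = 2) = (5/7)(2/6)(4/5)(3/4) = 1/7; P(data | r = 3) = (4/7)(3/6)(3/5)(2/4) = 3/35; P(data | r = 4) = (3/7)(4/6)(2/5)(1/4) = 1/35; P(data | r = 5) = (2/7)(5/6)(1/5)(0/4) = 0; P(data | r = 6) = (1/7)(6/6)(0/5) = 0.
Multiplying each by its prior: 1/6 · 1/7 = 1/42, 1/6 · 1/7 = 1/42, 1/6 · 3/35 = 1/70, 1/6 · 1/35 = 1/210, 1/6 · 0 = 0, 1/6 · 0 = 0; summing to 1/15.
Normalising, the posterior is P(r = 1 | data) = 5/14, P(r = 2 | data) = 5/14, P(r = 3 | data) = 3/14, P(r = 4 | data) = 1/14, P(r = 5 | data) = 0, P(r = 6 | data) = 0.
So P(white next | data) = Σ P(white next | H) P(H | data) = (0)(5/14) + (1/3)(5/14) + (2/3)(3/14) + (1)(1/14) = 1/3.

0.333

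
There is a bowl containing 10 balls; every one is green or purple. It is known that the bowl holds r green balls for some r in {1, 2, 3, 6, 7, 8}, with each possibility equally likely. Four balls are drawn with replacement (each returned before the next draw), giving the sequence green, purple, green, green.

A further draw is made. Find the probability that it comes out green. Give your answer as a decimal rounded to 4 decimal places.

0.6695

The likelihood of the observed sequence under each hypothesis: P(data | r = 1) = (1/10)(9/10)(1/10)(1/10) = 0.0009; P(data | r = 2) = (2/10)(8/10)(2/10)(2/10) = 0.0064; P(data | r = 3) = (3/10)(7/10)(3/10)(3/10) = 0.0189; P(data | r = 6) = (6/10)(4/10)(6/10)(6/10) = 0.0864; P(data | r = 7) = (7/10)(3/10)(7/10)(7/10) = 0.1029; P(data | r = 8) = (8/10)(2/10)(8/10)(8/10) = 0.1024.
The prior-weighted likelihoods are 1/6 · 0.0009 = 0.00015, 1/6 · 0.0064 = 0.0010667, 1/6 · 0.0189 = 0.00315, 1/6 · 0.0864 = 0.0144, 1/6 · 0.1029 = 0.01715, 1/6 · 0.1024 = 0.017067; these sum to 0.052983.
Dividing through by the total gives posterior P(r = 1 | data) = 0.0028311, P(r = 2 | data) = 0.020132, P(r = 3 | data) = 0.059453, P(r = 6 | data) = 0.27178, P(r = 7 | data) = 0.32369, P(r = 8 | data) = 0.32211.
The predictive probability is P(green next | data) = (1/10)(0.0028311) + (1/5)(0.020132) + (3/10)(0.059453) + (3/5)(0.27178) + (7/10)(0.32369) + (4/5)(0.32211) = 0.66949.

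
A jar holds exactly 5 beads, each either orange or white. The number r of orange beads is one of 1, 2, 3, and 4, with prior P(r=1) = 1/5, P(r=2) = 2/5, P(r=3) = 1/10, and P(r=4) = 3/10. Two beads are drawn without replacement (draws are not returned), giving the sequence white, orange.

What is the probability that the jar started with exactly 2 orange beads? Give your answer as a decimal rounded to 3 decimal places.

Compute the likelihood of the observed sequence for each case: P(data | r = 1) = (4/5)(1/4) = 1/5; P(data | r = 2) = (3/5)(2/4) = 3/10; P(data | r = 3) = (2/5)(3/4) = 3/10; P(data | r = 4) = (1/5)(4/4) = 1/5.
Weighting by the prior gives 1/5 · 1/5 = 1/25, 2/5 · 3/10 = 3/25, 1/10 · 3/10 = 3/100, 3/10 · 1/5 = 3/50; with total 1/4.
So P(r = 2 | data) = (3/25) / (1/4) = 12/25.

0.480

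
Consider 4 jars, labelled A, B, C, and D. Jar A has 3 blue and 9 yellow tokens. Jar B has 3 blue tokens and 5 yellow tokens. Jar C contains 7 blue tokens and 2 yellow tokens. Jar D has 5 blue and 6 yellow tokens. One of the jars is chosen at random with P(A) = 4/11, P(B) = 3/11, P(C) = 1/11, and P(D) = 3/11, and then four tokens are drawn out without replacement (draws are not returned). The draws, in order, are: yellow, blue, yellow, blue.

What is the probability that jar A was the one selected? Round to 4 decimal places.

0.2366

For each hypothesis, P(data | H) works out to: P(data | jar A) = (9/12)(3/11)(8/10)(2/9) = 0.036364; P(data | jar B) = (5/8)(3/7)(4/6)(2/5) = 0.071429; P(data | jar C) = (2/9)(7/8)(1/7)(6/6) = 0.027778; P(data | jar D) = (6/11)(5/10)(5/9)(4/8) = 0.075758.
Multiplying each by its prior: 4/11 · 0.036364 = 0.013223, 3/11 · 0.071429 = 0.019481, 1/11 · 0.027778 = 0.0025253, 3/11 · 0.075758 = 0.020661; with total 0.05589.
Hence P(jar A | data) = (0.013223) / (0.05589) = 0.23659.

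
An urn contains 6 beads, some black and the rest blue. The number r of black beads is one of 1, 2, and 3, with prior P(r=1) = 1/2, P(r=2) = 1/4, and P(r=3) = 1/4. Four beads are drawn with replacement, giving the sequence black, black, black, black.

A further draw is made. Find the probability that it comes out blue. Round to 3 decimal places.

0.534

The likelihood of the observed sequence under each hypothesis: P(data | r = 1) = (1/6)(1/6)(1/6)(1/6) = 0.0007716; P(data | r = 2) = (2/6)(2/6)(2/6)(2/6) = 0.012346; P(data | r = 3) = (3/6)(3/6)(3/6)(3/6) = 0.0625.
Multiplying each by its prior: 1/2 · 0.0007716 = 0.0003858, 1/4 · 0.012346 = 0.0030864, 1/4 · 0.0625 = 0.015625; summing to 0.019097.
The posterior is then P(r = 1 | data) = 0.020202, P(r = 2 | data) = 0.16162, P(r = 3 | data) = 0.81818.
The predictive probability is P(blue next | data) = (5/6)(0.020202) + (2/3)(0.16162) + (1/2)(0.81818) = 0.53367.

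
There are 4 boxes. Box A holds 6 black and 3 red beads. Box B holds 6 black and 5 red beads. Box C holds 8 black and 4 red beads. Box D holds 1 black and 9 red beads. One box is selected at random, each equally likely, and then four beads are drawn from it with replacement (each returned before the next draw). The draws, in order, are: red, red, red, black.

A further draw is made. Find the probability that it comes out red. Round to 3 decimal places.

For each hypothesis, P(data | H) works out to: P(data | box A) = (3/9)(3/9)(3/9)(6/9) = 0.024691; P(data | box B) = (5/11)(5/11)(5/11)(6/11) = 0.051226; P(data | box C) = (4/12)(4/12)(4/12)(8/12) = 0.024691; P(data | box D) = (9/10)(9/10)(9/10)(1/10) = 0.0729.
The prior-weighted likelihoods are 1/4 · 0.024691 = 0.0061728, 1/4 · 0.051226 = 0.012807, 1/4 · 0.024691 = 0.0061728, 1/4 · 0.0729 = 0.018225; with total 0.043377.
Normalising, the posterior is P(box A | data) = 0.14231, P(box B | data) = 0.29524, P(box C | data) = 0.14231, P(box D | data) = 0.42015.
The predictive probability is P(red next | data) = (1/3)(0.14231) + (5/11)(0.29524) + (1/3)(0.14231) + (9/10)(0.42015) = 0.60721.

0.607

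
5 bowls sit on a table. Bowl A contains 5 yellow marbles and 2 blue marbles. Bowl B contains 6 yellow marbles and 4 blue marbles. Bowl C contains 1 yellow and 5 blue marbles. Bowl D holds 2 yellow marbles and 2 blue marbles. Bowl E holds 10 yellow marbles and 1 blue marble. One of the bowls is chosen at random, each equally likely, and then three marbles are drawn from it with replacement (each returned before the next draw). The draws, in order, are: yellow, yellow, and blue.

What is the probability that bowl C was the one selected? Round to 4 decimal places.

Compute the likelihood of the observed sequence for each case: P(data | bowl A) = (5/7)(5/7)(2/7) = 0.14577; P(data | bowl B) = (6/10)(6/10)(4/10) = 0.144; P(data | bowl C) = (1/6)(1/6)(5/6) = 0.023148; P(data | bowl D) = (2/4)(2/4)(2/4) = 0.125; P(data | bowl E) = (10/11)(10/11)(1/11) = 0.075131.
The prior-weighted likelihoods are 1/5 · 0.14577 = 0.029155, 1/5 · 0.144 = 0.0288, 1/5 · 0.023148 = 0.0046296, 1/5 · 0.125 = 0.025, 1/5 · 0.075131 = 0.015026; summing to 0.10261.
Therefore the posterior P(bowl C | data) = (0.0046296) / (0.10261) = 0.045119.

0.0451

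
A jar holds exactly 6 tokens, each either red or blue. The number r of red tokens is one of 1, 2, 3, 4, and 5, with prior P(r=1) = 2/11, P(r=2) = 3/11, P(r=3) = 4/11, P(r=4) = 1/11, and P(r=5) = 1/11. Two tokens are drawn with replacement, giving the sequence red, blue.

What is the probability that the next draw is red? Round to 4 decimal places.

Under each hypothesis, the probability of the observed sequence is: P(data | r = 1) = (1/6)(5/6) = 5/36; P(data | r = 2) = (2/6)(4/6) = 2/9; P(data | r = 3) = (3/6)(3/6) = 1/4; P(data | r = 4) = (4/6)(2/6) = 2/9; P(data | r = 5) = (5/6)(1/6) = 5/36.
Multiplying each by its prior: 2/11 · 5/36 = 5/198, 3/11 · 2/9 = 2/33, 4/11 · 1/4 = 1/11, 1/11 · 2/9 = 2/99, 1/11 · 5/36 = 5/396; with total 83/396.
Normalising, the posterior is P(r = 1 | data) = 10/83, P(r = 2 | data) = 24/83, P(r = 3 | data) = 36/83, P(r = 4 | data) = 8/83, P(r = 5 | data) = 5/83.
Averaging over the posterior, P(red next | data) = (1/6)(10/83) + (1/3)(24/83) + (1/2)(36/83) + (2/3)(8/83) + (5/6)(5/83) = 223/498.

0.4478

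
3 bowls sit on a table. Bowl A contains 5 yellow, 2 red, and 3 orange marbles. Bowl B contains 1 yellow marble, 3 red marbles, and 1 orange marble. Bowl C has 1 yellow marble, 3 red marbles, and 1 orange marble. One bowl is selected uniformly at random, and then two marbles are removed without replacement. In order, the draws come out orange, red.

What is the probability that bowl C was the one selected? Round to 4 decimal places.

The likelihood of the observed sequence under each hypothesis: P(data | bowl A) = (3/10)(2/9) = 1/15; P(data | bowl B) = (1/5)(3/4) = 3/20; P(data | bowl C) = (1/5)(3/4) = 3/20.
Weighting by the prior gives 1/3 · 1/15 = 1/45, 1/3 · 3/20 = 1/20, 1/3 · 3/20 = 1/20; summing to 11/90.
So P(bowl C | data) = (1/20) / (11/90) = 9/22.

0.4091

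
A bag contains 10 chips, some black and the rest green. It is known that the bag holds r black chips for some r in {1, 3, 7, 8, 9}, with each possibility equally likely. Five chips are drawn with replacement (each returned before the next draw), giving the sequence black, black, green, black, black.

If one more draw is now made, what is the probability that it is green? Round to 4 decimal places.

Under each hypothesis, the probability of the observed sequence is: P(data | r = 1) = (1/10)(1/10)(9/10)(1/10)(1/10) = 9e-05; P(data | r = 3) = (3/10)(3/10)(7/10)(3/10)(3/10) = 0.00567; P(data | r = 7) = (7/10)(7/10)(3/10)(7/10)(7/10) = 0.07203; P(data | r = 8) = (8/10)(8/10)(2/10)(8/10)(8/10) = 0.08192; P(data | r = 9) = (9/10)(9/10)(1/10)(9/10)(9/10) = 0.06561.
The prior-weighted likelihoods are 1/5 · 9e-05 = 1.8e-05, 1/5 · 0.00567 = 0.001134, 1/5 · 0.07203 = 0.014406, 1/5 · 0.08192 = 0.016384, 1/5 · 0.06561 = 0.013122; summing to 0.045064.
Normalising, the posterior is P(r = 1 | data) = 0.00039943, P(r = 3 | data) = 0.025164, P(r = 7 | data) = 0.31968, P(r = 8 | data) = 0.36357, P(r = 9 | data) = 0.29119.
So P(green next | data) = Σ P(green next | H) P(H | data) = (9/10)(0.00039943) + (7/10)(0.025164) + (3/10)(0.31968) + (1/5)(0.36357) + (1/10)(0.29119) = 0.21571.

0.2157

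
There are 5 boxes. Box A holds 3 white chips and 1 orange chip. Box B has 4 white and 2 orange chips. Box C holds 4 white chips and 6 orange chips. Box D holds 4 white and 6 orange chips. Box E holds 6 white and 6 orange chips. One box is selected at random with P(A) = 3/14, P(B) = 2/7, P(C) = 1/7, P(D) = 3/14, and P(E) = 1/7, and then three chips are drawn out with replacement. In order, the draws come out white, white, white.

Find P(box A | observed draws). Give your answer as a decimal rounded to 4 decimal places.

The likelihood of the observed sequence under each hypothesis: P(data | box A) = (3/4)(3/4)(3/4) = 0.42188; P(data | box B) = (4/6)(4/6)(4/6) = 0.2963; P(data | box C) = (4/10)(4/10)(4/10) = 0.064; P(data | box D) = (4/10)(4/10)(4/10) = 0.064; P(data | box E) = (6/12)(6/12)(6/12) = 0.125.
Multiplying each by its prior: 3/14 · 0.42188 = 0.090402, 2/7 · 0.2963 = 0.084656, 1/7 · 0.064 = 0.0091429, 3/14 · 0.064 = 0.013714, 1/7 · 0.125 = 0.017857; summing to 0.21577.
Therefore the posterior P(box A | data) = (0.090402) / (0.21577) = 0.41897.

0.4190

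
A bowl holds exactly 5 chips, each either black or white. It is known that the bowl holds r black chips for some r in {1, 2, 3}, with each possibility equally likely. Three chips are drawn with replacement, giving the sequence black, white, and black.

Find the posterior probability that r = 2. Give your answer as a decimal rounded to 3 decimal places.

0.353

Compute the likelihood of the observed sequence for each case: P(data | r = 1) = (1/5)(4/5)(1/5) = 4/125; P(data | r = 2) = (2/5)(3/5)(2/5) = 12/125; P(data | r = 3) = (3/5)(2/5)(3/5) = 18/125.
Weighting by the prior gives 1/3 · 4/125 = 4/375, 1/3 · 12/125 = 4/125, 1/3 · 18/125 = 6/125; these sum to 34/375.
Therefore the posterior P(r = 2 | data) = (4/125) / (34/375) = 6/17.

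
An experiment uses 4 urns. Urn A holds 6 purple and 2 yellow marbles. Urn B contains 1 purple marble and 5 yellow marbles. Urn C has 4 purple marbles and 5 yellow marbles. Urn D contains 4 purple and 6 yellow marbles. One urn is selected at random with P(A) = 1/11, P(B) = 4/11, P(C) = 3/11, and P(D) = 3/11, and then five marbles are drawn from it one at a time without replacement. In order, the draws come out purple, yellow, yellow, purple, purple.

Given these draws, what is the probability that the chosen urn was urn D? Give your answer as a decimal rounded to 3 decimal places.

Under each hypothesis, the probability of the observed sequence is: P(data | urn A) = (6/8)(2/7)(1/6)(5/5)(4/4) = 1/28; P(data | urn B) = (1/6)(5/5)(4/4)(0/3) = 0; P(data | urn C) = (4/9)(5/8)(4/7)(3/6)(2/5) = 2/63; P(data | urn D) = (4/10)(6/9)(5/8)(3/7)(2/6) = 1/42.
Multiplying each by its prior: 1/11 · 1/28 = 1/308, 4/11 · 0 = 0, 3/11 · 2/63 = 2/231, 3/11 · 1/42 = 1/154; with total 17/924.
Therefore the posterior P(urn D | data) = (1/154) / (17/924) = 6/17.

0.353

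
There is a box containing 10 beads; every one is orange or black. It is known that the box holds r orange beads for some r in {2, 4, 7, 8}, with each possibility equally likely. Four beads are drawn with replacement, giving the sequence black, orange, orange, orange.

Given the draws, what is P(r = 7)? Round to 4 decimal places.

0.4114

Under each hypothesis, the probability of the observed sequence is: P(data | r = 2) = (8/10)(2/10)(2/10)(2/10) = 0.0064; P(data | r = 4) = (6/10)(4/10)(4/10)(4/10) = 0.0384; P(data | r = 7) = (3/10)(7/10)(7/10)(7/10) = 0.1029; P(data | r = 8) = (2/10)(8/10)(8/10)(8/10) = 0.1024.
Weighting by the prior gives 1/4 · 0.0064 = 0.0016, 1/4 · 0.0384 = 0.0096, 1/4 · 0.1029 = 0.025725, 1/4 · 0.1024 = 0.0256; summing to 0.062525.
By Bayes' rule, P(r = 7 | data) = (0.025725) / (0.062525) = 0.41144.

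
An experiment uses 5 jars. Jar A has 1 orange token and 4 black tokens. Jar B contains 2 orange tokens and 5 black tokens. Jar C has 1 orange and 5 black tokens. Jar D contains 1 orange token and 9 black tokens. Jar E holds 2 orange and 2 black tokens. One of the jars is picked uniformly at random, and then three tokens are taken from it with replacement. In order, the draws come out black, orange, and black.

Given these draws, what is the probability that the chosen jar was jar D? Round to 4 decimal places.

The likelihood of the observed sequence under each hypothesis: P(data | jar A) = (4/5)(1/5)(4/5) = 0.128; P(data | jar B) = (5/7)(2/7)(5/7) = 0.14577; P(data | jar C) = (5/6)(1/6)(5/6) = 0.11574; P(data | jar D) = (9/10)(1/10)(9/10) = 0.081; P(data | jar E) = (2/4)(2/4)(2/4) = 0.125.
Multiplying each by its prior: 1/5 · 0.128 = 0.0256, 1/5 · 0.14577 = 0.029155, 1/5 · 0.11574 = 0.023148, 1/5 · 0.081 = 0.0162, 1/5 · 0.125 = 0.025; summing to 0.1191.
So P(jar D | data) = (0.0162) / (0.1191) = 0.13602.

0.1360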